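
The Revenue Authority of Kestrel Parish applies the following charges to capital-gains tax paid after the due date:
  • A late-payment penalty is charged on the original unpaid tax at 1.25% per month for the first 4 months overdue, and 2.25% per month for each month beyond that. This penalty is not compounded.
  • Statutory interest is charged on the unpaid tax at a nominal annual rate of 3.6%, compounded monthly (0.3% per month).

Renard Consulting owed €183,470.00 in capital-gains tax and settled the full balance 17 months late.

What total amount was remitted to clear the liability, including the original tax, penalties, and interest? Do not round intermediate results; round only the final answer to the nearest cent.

Penalty, months 1–4: 4 × 1.25% × €183,470.00 = €9,173.50
Penalty, months 5–17: 13 × 2.25% × €183,470.00 = €53,664.98…
Interest: €183,470.00 × ((1 + 0.003)^17 − 1) = €183,470.00 × 0.0522426… = €9,584.9414…
Total = €183,470.00 + €62,838.4750 + €9,584.9414… = €255,893.42

€255,893.42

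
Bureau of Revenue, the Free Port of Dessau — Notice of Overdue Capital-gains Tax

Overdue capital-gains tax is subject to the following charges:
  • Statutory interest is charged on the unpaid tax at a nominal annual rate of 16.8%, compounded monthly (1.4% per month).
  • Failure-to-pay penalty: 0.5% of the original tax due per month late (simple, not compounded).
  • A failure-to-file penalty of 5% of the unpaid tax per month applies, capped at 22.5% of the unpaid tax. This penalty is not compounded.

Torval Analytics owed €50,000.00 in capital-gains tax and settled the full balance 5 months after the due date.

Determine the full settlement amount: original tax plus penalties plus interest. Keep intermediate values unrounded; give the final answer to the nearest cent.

Failure-to-file: 5 × 5% × €50,000.00 = €12,500.00, capped at 22.5% × €50,000.00 = €11,250.00
Failure-to-pay penalty: 5 × 0.5% × €50,000.00 = €1,250.00
Interest: €50,000.00 × ((1 + 0.014)^5 − 1) = €50,000.00 × 0.0719876… = €3,599.3816…
Total = €50,000.00 + €12,500.0000 + €3,599.3816… = €66,099.38

€66,099.38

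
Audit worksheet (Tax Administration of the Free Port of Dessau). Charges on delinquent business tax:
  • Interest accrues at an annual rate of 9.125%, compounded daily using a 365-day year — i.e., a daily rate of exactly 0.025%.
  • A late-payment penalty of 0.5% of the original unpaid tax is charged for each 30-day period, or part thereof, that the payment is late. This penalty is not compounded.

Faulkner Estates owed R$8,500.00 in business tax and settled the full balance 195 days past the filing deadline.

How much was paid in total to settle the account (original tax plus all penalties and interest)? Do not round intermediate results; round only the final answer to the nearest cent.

R$9,222.09

Penalty periods: ⌈195/30⌉ = 7; penalty = 7 × 0.5% × R$8,500.00 = R$297.50
Interest: R$8,500.00 × ((1 + 0.00025)^195 − 1) = R$8,500.00 × 0.04995143… = R$424.5872…
Total = R$8,500.00 + R$297.5000 + R$424.5872… = R$9,222.09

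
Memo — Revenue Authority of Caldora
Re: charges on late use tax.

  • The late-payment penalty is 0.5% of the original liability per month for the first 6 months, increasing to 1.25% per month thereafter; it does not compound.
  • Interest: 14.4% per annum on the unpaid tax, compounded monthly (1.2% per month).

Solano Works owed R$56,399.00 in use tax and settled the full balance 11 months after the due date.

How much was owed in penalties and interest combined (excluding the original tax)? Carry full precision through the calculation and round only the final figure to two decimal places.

R$13,124.73

Penalty, months 1–6: 6 × 0.5% × R$56,399.00 = R$1,691.97
Penalty, months 7–11: 5 × 1.25% × R$56,399.00 = R$3,524.94…
Interest: R$56,399.00 × ((1 + 0.012)^11 − 1) = R$56,399.00 × 0.1402121… = R$7,907.8211…
Penalties + interest = R$5,216.9075 + R$7,907.8211… = R$13,124.73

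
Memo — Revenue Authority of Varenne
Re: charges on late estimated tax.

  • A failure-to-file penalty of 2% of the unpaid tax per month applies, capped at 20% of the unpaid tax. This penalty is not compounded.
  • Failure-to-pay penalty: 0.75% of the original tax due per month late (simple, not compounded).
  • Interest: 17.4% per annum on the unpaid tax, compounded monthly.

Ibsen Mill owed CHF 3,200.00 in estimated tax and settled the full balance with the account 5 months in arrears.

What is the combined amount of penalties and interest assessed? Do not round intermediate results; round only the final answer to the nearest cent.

Failure-to-file: 5 × 2% × CHF 3,200.00 = CHF 320.00 (under the 20% cap)
Failure-to-pay penalty = 0.75% × CHF 3,200.00 × 5 mo = CHF 120.00
Interest (17.4%/yr ÷ 12 = 1.45%/month): CHF 3,200.00 × ((1 + 0.0145)^5 − 1) = CHF 238.8263…
Penalties + interest = CHF 440.0000 + CHF 238.8263… = CHF 678.83

CHF 678.83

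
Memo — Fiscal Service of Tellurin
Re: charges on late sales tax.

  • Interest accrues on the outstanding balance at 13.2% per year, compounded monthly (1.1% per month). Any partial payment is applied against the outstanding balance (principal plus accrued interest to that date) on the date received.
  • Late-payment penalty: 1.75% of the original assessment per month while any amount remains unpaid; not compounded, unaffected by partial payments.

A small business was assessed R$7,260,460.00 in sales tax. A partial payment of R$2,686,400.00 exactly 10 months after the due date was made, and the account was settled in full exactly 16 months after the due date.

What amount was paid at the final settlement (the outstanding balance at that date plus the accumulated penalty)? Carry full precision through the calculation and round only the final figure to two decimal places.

R$7,813,611.65

Balance at month 10: R$7,260,460.0000 × (1 + 0.011)^10 = R$8,099,826.0658…
After R$2,686,400.00 payment: R$8,099,826.0658… − R$2,686,400.00 = R$5,413,426.0658…
Balance at month 16: R$5,413,426.0658… × (1 + 0.011)^6 = R$5,780,682.8540…
Penalty: 16 × 1.75% × R$7,260,460.00 = R$2,032,928.80
Final settlement = outstanding balance + penalty = R$5,780,682.8540… + R$2,032,928.80 = R$7,813,611.65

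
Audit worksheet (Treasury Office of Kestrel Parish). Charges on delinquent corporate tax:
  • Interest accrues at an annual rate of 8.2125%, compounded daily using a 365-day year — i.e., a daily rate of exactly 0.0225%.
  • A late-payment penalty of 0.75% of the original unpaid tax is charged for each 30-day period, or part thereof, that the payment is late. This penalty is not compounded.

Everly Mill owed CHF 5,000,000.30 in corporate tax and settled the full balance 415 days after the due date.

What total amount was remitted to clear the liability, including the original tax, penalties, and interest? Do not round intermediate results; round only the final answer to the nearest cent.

Penalty periods: ⌈415/30⌉ = 14; penalty = 14 × 0.75% × CHF 5,000,000.30 = CHF 525,000.03…
Interest: CHF 5,000,000.30 × ((1 + 0.000225)^415 − 1) = CHF 5,000,000.30 × 0.09786183… = CHF 489,309.1772…
Total = CHF 5,000,000.30 + CHF 525,000.0315 + CHF 489,309.1772… = CHF 6,014,309.51

CHF 6,014,309.51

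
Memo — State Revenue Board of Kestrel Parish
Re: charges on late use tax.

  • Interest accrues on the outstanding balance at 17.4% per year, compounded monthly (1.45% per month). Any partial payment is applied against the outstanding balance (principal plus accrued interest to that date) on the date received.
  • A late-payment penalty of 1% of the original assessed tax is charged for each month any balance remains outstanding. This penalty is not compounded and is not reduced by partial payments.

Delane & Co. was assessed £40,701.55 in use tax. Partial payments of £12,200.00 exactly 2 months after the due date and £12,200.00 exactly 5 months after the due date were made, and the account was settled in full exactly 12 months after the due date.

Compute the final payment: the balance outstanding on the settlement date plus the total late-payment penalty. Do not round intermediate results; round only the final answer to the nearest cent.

£25,678.32

Balance at month 2: £40,701.5500 × (1 + 0.0145)^2 = £41,890.4525…
After £12,200.00 payment: £41,890.4525… − £12,200.00 = £29,690.4525…
Balance at month 5: £29,690.4525… × (1 + 0.0145)^3 = £31,000.8049…
After £12,200.00 payment: £31,000.8049… − £12,200.00 = £18,800.8049…
Balance at month 12: £18,800.8049… × (1 + 0.0145)^7 = £20,794.1323…
Penalty: 12 × 1% × £40,701.55 = £4,884.19…
Final settlement = outstanding balance + penalty = £20,794.1323… + £4,884.19… = £25,678.32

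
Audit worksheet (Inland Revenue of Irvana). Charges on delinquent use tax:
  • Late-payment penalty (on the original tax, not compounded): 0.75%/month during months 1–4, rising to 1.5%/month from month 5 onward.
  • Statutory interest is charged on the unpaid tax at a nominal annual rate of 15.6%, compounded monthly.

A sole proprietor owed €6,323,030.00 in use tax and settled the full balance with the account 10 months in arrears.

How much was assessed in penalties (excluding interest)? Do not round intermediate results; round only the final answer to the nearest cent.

€758,763.60

Penalty, months 1–4: 4 × 0.75% × €6,323,030.00 = €189,690.90
Penalty, months 5–10: 6 × 1.5% × €6,323,030.00 = €569,072.70
Total penalty = €189,690.90 + €569,072.70 = €758,763.60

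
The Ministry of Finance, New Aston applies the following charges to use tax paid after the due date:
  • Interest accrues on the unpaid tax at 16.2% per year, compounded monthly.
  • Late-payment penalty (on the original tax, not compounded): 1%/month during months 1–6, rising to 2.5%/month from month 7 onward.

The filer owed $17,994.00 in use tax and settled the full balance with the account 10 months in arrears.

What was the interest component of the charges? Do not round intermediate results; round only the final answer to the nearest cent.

$2,582.20

Interest (16.2%/yr ÷ 12 = 1.35%/month): $17,994.00 × ((1 + 0.0135)^10 − 1) = $2,582.2035…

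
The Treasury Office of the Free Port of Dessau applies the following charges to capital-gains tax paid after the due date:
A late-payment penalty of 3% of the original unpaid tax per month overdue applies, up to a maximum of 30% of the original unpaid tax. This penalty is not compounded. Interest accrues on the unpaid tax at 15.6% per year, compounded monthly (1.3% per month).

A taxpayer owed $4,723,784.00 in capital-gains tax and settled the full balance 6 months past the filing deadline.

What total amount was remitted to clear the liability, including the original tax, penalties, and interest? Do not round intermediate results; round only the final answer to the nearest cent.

Penalty: 6 × 3% × $4,723,784.00 = $850,281.12 (below the 30% cap of $1,417,135.20)
Interest: $4,723,784.00 × ((1 + 0.013)^6 − 1) = $4,723,784.00 × 0.0805794… = $380,639.5418…
Total = $4,723,784.00 + $850,281.1200 + $380,639.5418… = $5,954,704.66

$5,954,704.66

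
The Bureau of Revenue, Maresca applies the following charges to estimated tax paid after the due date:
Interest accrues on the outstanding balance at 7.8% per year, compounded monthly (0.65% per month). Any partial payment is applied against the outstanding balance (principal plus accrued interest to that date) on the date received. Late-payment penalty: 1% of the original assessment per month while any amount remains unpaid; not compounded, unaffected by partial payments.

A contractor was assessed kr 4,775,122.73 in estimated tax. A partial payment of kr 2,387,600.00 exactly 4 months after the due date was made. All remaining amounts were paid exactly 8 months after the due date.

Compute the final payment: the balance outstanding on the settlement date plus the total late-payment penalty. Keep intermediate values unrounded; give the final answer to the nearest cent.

Balance at month 4: kr 4,775,122.7300 × (1 + 0.0065)^4 = kr 4,900,491.6686…
After kr 2,387,600.00 payment: kr 4,900,491.6686… − kr 2,387,600.00 = kr 2,512,891.6686…
Balance at month 8: kr 2,512,891.6686… × (1 + 0.0065)^4 = kr 2,578,866.6349…
Penalty: 8 × 1% × kr 4,775,122.73 = kr 382,009.82…
Final settlement = outstanding balance + penalty = kr 2,578,866.6349… + kr 382,009.82… = kr 2,960,876.45

kr 2,960,876.45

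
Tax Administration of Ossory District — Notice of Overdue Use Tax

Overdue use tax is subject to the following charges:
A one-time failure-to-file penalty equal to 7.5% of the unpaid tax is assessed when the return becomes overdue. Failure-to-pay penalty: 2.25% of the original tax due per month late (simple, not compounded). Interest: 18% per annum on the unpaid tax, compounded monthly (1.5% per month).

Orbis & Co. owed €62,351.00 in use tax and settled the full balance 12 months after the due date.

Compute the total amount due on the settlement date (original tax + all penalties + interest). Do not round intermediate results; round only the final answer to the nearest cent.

€96,059.08

Failure-to-file penalty: 7.5% × €62,351.00 = €4,676.33…
Failure-to-pay penalty: 12 × 2.25% × €62,351.00 = €16,834.77
Interest: €62,351.00 × ((1 + 0.015)^12 − 1) = €62,351.00 × 0.1956182… = €12,196.9886…
Total = €62,351.00 + €21,511.0950 + €12,196.9886… = €96,059.08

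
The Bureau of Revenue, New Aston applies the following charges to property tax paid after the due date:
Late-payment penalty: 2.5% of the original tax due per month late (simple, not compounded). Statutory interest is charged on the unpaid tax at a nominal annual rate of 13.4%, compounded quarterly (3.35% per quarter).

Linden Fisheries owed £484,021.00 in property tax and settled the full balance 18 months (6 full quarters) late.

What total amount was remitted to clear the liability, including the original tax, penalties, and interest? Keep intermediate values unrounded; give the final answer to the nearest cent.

Late-payment penalty = 2.5% × £484,021.00 × 18 mo = £217,809.45
Interest: £484,021.00 × ((1 + 0.0335)^6 − 1) = £484,021.00 × 0.2186048… = £105,809.3157…
Total = £484,021.00 + £217,809.4500 + £105,809.3157… = £807,639.77

£807,639.77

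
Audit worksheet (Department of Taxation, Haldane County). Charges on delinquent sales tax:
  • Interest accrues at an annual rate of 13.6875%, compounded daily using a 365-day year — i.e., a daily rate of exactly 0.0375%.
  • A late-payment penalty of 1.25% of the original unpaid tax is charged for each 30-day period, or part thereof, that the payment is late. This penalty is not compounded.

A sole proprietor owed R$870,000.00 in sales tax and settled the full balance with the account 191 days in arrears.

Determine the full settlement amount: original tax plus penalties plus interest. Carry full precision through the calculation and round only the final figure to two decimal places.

Penalty periods: ⌈191/30⌉ = 7; penalty = 7 × 1.25% × R$870,000.00 = R$76,125.00
Interest: R$870,000.00 × ((1 + 0.000375)^191 − 1) = R$870,000.00 × 0.07423800… = R$64,587.0606…
Total = R$870,000.00 + R$76,125.0000 + R$64,587.0606… = R$1,010,712.06

R$1,010,712.06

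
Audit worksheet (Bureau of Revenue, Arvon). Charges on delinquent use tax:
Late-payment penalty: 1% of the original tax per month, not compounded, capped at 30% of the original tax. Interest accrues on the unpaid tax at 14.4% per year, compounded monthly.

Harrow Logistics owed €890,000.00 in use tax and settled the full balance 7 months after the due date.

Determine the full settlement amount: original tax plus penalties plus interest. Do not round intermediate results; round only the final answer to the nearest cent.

Penalty: 7 × 1% × €890,000.00 = €62,300.00 (below the 30% cap of €267,000.00)
Interest (14.4%/yr ÷ 12 = 1.2%/month): €890,000.00 × ((1 + 0.012)^7 − 1) = €77,505.8378…
Total = €890,000.00 + €62,300.0000 + €77,505.8378… = €1,029,805.84

€1,029,805.84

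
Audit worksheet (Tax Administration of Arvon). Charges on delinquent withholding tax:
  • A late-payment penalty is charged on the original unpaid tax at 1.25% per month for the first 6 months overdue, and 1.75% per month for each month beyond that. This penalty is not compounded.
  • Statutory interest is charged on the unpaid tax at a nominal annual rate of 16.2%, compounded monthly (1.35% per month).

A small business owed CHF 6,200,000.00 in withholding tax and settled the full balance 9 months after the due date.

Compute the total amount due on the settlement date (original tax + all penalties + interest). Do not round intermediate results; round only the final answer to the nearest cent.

Penalty, months 1–6: 6 × 1.25% × CHF 6,200,000.00 = CHF 465,000.00
Penalty, months 7–9: 3 × 1.75% × CHF 6,200,000.00 = CHF 325,500.00
Interest: CHF 6,200,000.00 × ((1 + 0.0135)^9 − 1) = CHF 6,200,000.00 × 0.1282719… = CHF 795,285.8644…
Total = CHF 6,200,000.00 + CHF 790,500.0000 + CHF 795,285.8644… = CHF 7,785,785.86

CHF 7,785,785.86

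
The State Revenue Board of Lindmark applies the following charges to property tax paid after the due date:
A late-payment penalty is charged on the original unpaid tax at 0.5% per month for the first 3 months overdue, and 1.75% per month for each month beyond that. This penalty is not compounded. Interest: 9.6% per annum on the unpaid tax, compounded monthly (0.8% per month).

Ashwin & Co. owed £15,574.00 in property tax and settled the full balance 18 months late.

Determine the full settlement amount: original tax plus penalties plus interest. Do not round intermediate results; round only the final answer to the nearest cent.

Penalty, months 1–3: 3 × 0.5% × £15,574.00 = £233.61
Penalty, months 4–18: 15 × 1.75% × £15,574.00 = £4,088.18…
Interest: £15,574.00 × ((1 + 0.008)^18 − 1) = £15,574.00 × 0.1542226… = £2,401.8630…
Total = £15,574.00 + £4,321.7850 + £2,401.8630… = £22,297.65

£22,297.65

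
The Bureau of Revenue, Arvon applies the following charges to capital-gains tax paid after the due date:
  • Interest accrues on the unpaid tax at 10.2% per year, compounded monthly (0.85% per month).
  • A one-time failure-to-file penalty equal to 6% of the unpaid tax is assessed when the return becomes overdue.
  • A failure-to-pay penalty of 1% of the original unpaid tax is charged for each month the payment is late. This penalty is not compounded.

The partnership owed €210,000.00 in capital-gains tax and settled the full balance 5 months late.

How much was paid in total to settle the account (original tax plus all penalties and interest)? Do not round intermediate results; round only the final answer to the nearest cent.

Failure-to-file penalty: 6% × €210,000.00 = €12,600.00
Failure-to-pay penalty: 5 × 1% × €210,000.00 = €10,500.00
Interest: €210,000.00 × ((1 + 0.0085)^5 − 1) = €210,000.00 × 0.0432287… = €9,078.0202…
Total = €210,000.00 + €23,100.0000 + €9,078.0202… = €242,178.02

€242,178.02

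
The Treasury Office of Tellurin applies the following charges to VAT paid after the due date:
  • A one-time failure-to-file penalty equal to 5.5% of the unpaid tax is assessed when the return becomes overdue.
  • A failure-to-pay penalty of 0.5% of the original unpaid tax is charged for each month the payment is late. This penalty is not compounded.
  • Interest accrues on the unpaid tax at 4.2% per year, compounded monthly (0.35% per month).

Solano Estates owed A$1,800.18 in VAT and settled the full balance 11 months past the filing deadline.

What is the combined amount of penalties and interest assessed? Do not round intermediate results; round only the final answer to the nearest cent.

Failure-to-file penalty: 5.5% × A$1,800.18 = A$99.01…
Failure-to-pay penalty: 11 × 0.5% × A$1,800.18 = A$99.01…
Interest: A$1,800.18 × ((1 + 0.0035)^11 − 1) = A$1,800.18 × 0.0391809… = A$70.5326…
Penalties + interest = A$198.0198 + A$70.5326… = A$268.55

A$268.55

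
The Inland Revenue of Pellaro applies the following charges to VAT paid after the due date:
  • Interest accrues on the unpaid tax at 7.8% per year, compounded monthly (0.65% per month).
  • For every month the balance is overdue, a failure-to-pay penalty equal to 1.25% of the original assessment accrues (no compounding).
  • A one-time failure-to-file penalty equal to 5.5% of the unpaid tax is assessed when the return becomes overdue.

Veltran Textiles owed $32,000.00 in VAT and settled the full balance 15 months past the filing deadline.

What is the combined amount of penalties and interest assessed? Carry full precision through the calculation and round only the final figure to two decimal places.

$11,026.04

Failure-to-file penalty: 5.5% × $32,000.00 = $1,760.00
Failure-to-pay penalty = 1.25% × $32,000.00 × 15 mo = $6,000.00
Interest: $32,000.00 × ((1 + 0.0065)^15 − 1) = $32,000.00 × 0.1020637… = $3,266.0376…
Penalties + interest = $7,760.0000 + $3,266.0376… = $11,026.04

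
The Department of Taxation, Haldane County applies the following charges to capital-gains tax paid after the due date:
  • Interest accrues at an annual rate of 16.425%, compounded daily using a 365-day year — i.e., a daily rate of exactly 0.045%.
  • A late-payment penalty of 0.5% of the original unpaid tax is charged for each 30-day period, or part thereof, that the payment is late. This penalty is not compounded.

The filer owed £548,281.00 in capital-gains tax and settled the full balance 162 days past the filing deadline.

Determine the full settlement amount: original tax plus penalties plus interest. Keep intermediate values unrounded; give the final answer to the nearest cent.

£606,182.40

Penalty periods: ⌈162/30⌉ = 6; penalty = 6 × 0.5% × £548,281.00 = £16,448.43
Interest: £548,281.00 × ((1 + 0.00045)^162 − 1) = £548,281.00 × 0.07560533… = £41,452.9669…
Total = £548,281.00 + £16,448.4300 + £41,452.9669… = £606,182.40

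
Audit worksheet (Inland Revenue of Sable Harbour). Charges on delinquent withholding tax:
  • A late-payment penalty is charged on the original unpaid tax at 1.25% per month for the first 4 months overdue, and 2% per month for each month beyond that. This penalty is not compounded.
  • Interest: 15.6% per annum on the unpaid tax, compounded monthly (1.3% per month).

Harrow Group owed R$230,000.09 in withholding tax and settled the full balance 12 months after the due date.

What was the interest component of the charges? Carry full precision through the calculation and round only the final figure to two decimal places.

Interest: R$230,000.09 × ((1 + 0.013)^12 − 1) = R$230,000.09 × 0.1676518… = R$38,559.9236…

R$38,559.92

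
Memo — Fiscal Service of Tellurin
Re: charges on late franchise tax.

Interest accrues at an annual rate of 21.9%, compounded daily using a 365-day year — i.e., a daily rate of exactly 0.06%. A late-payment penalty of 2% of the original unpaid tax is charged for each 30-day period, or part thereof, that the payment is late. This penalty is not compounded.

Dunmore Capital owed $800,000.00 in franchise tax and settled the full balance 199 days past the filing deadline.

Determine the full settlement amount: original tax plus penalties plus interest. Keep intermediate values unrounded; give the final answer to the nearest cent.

Penalty periods: ⌈199/30⌉ = 7; penalty = 7 × 2% × $800,000.00 = $112,000.00
Interest: $800,000.00 × ((1 + 0.0006)^199 − 1) = $800,000.00 × 0.12678021… = $101,424.1684…
Total = $800,000.00 + $112,000.0000 + $101,424.1684… = $1,013,424.17

$1,013,424.17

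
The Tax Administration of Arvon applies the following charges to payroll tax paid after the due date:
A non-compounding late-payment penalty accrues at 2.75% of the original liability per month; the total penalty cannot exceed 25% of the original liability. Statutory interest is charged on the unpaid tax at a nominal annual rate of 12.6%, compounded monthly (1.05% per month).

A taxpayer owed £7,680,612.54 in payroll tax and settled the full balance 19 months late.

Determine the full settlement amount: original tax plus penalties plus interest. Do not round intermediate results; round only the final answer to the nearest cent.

Penalty (uncapped): 19 × 2.75% × £7,680,612.54 = £4,013,120.05…; cap = 25% × £7,680,612.54 = £1,920,153.14… → penalty = £1,920,153.14…
Interest: £7,680,612.54 × ((1 + 0.0105)^19 − 1) = £7,680,612.54 × 0.2195231… = £1,686,072.0497…
Total = £7,680,612.54 + £1,920,153.1350 + £1,686,072.0497… = £11,286,837.72

£11,286,837.72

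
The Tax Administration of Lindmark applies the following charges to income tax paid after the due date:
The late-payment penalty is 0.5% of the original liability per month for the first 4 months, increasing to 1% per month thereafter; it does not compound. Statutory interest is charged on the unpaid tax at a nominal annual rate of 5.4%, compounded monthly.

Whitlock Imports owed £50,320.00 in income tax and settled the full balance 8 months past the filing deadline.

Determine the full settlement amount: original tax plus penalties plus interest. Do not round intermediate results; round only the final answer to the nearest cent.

£55,179.51

Penalty, months 1–4: 4 × 0.5% × £50,320.00 = £1,006.40
Penalty, months 5–8: 4 × 1% × £50,320.00 = £2,012.80
Interest (5.4%/yr ÷ 12 = 0.45%/month): £50,320.00 × ((1 + 0.0045)^8 − 1) = £1,840.3097…
Total = £50,320.00 + £3,019.2000 + £1,840.3097… = £55,179.51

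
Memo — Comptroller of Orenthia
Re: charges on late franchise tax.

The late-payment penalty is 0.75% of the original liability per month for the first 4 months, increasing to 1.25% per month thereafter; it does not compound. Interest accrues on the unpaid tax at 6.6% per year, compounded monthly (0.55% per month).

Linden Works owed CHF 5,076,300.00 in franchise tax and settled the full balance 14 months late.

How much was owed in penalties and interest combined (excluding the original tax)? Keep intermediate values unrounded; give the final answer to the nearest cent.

CHF 1,191,987.51

Penalty, months 1–4: 4 × 0.75% × CHF 5,076,300.00 = CHF 152,289.00
Penalty, months 5–14: 10 × 1.25% × CHF 5,076,300.00 = CHF 634,537.50
Interest: CHF 5,076,300.00 × ((1 + 0.0055)^14 − 1) = CHF 5,076,300.00 × 0.0798142… = CHF 405,161.0094…
Penalties + interest = CHF 786,826.5000 + CHF 405,161.0094… = CHF 1,191,987.51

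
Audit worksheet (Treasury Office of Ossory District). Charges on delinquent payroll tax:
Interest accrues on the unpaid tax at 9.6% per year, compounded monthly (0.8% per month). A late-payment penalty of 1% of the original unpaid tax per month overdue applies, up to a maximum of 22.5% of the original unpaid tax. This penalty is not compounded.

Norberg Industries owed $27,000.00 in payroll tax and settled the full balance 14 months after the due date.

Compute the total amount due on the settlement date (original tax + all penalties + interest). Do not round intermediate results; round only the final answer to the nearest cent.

Penalty: 14 × 1% × $27,000.00 = $3,780.00 (below the 22.5% cap of $6,075.00)
Interest: $27,000.00 × ((1 + 0.008)^14 − 1) = $27,000.00 × 0.1180145… = $3,186.3924…
Total = $27,000.00 + $3,780.0000 + $3,186.3924… = $33,966.39

$33,966.39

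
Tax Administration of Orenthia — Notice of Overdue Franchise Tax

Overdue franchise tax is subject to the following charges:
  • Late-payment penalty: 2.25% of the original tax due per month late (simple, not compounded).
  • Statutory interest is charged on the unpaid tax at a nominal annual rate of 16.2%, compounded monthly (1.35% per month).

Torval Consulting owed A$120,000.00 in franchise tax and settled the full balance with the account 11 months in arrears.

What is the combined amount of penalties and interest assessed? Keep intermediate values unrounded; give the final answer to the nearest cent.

Late-payment penalty = 2.25% × A$120,000.00 × 11 mo = A$29,700.00
Interest: A$120,000.00 × ((1 + 0.0135)^11 − 1) = A$120,000.00 × 0.1589409… = A$19,072.9059…
Penalties + interest = A$29,700.0000 + A$19,072.9059… = A$48,772.91

A$48,772.91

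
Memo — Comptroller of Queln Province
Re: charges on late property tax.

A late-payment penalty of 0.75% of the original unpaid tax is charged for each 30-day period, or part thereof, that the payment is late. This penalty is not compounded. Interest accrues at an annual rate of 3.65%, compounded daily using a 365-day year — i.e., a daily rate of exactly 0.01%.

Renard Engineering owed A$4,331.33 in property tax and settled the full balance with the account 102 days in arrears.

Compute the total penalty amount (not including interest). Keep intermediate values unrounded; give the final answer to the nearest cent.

A$129.94

Penalty periods: ⌈102/30⌉ = 4; penalty = 4 × 0.75% × A$4,331.33 = A$129.94…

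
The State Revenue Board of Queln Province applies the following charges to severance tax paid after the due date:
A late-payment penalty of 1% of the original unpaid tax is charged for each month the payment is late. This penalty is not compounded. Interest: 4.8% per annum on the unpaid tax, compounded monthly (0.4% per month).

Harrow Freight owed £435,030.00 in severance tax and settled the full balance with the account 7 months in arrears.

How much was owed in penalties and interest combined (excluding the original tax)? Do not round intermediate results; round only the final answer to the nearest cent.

Late-payment penalty: 7 × 1% × £435,030.00 = £30,452.10
Interest: £435,030.00 × ((1 + 0.004)^7 − 1) = £435,030.00 × 0.0283382… = £12,327.9885…
Penalties + interest = £30,452.1000 + £12,327.9885… = £42,780.09

£42,780.09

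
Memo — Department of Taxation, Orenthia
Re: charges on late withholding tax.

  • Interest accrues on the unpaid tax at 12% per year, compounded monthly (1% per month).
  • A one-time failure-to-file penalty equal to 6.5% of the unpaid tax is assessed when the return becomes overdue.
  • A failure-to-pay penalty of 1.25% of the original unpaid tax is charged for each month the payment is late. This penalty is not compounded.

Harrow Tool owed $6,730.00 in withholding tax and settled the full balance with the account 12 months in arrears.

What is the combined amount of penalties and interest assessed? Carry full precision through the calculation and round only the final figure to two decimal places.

$2,300.48

Failure-to-file penalty: 6.5% × $6,730.00 = $437.45
Failure-to-pay penalty = 1.25% × $6,730.00 × 12 mo = $1,009.50
Interest: $6,730.00 × ((1 + 0.01)^12 − 1) = $6,730.00 × 0.1268250… = $853.5325…
Penalties + interest = $1,446.9500 + $853.5325… = $2,300.48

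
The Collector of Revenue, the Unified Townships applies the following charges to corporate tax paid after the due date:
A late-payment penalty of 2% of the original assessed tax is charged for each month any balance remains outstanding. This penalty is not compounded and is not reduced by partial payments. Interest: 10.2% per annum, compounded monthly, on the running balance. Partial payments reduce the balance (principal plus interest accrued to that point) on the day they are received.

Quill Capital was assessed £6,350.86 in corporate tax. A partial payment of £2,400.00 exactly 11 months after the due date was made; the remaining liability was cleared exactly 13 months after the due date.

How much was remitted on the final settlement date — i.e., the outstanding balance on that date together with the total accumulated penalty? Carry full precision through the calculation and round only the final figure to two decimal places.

£6,299.81

Monthly rate = 10.2% ÷ 12 = 0.85%
Balance at month 11: £6,350.8600 × (1 + 0.0085)^11 = £6,970.5567…
After £2,400.00 payment: £6,970.5567… − £2,400.00 = £4,570.5567…
Balance at month 13: £4,570.5567… × (1 + 0.0085)^2 = £4,648.5864…
Penalty: 13 × 2% × £6,350.86 = £1,651.22…
Final settlement = outstanding balance + penalty = £4,648.5864… + £1,651.22… = £6,299.81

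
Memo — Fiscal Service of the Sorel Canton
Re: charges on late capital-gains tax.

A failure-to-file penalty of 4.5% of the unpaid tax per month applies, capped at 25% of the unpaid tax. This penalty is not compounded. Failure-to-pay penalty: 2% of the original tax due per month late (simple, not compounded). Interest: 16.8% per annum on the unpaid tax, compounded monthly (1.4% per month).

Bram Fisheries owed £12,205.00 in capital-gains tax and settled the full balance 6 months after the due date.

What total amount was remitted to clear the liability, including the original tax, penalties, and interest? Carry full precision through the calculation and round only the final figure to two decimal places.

Failure-to-file: 6 × 4.5% × £12,205.00 = £3,295.35, capped at 25% × £12,205.00 = £3,051.25
Failure-to-pay penalty = 2% × £12,205.00 × 6 mo = £1,464.60
Interest: £12,205.00 × ((1 + 0.014)^6 − 1) = £12,205.00 × 0.0869955… = £1,061.7796…
Total = £12,205.00 + £4,515.8500 + £1,061.7796… = £17,782.63

£17,782.63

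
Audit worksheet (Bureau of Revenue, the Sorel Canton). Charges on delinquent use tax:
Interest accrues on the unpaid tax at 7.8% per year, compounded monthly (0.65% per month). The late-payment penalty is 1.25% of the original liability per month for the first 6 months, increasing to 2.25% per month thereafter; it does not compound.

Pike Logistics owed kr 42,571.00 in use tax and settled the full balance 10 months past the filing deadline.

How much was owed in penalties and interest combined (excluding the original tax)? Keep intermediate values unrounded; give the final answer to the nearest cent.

Penalty, months 1–6: 6 × 1.25% × kr 42,571.00 = kr 3,192.83…
Penalty, months 7–10: 4 × 2.25% × kr 42,571.00 = kr 3,831.39
Interest: kr 42,571.00 × ((1 + 0.0065)^10 − 1) = kr 42,571.00 × 0.0669346… = kr 2,849.4721…
Penalties + interest = kr 7,024.2150 + kr 2,849.4721… = kr 9,873.69

kr 9,873.69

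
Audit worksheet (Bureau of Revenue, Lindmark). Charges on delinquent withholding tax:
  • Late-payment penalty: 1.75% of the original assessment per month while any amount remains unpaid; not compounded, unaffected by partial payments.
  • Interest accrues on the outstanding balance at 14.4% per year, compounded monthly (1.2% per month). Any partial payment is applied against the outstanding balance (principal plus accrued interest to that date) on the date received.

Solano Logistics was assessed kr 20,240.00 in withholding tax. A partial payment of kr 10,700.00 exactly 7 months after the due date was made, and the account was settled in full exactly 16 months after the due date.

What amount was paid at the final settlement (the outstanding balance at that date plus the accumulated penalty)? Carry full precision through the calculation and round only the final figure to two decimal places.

kr 18,250.75

Balance at month 7: kr 20,240.0000 × (1 + 0.012)^7 = kr 22,002.6047…
After kr 10,700.00 payment: kr 22,002.6047… − kr 10,700.00 = kr 11,302.6047…
Balance at month 16: kr 11,302.6047… × (1 + 0.012)^9 = kr 12,583.5492…
Penalty: 16 × 1.75% × kr 20,240.00 = kr 5,667.20
Final settlement = outstanding balance + penalty = kr 12,583.5492… + kr 5,667.20 = kr 18,250.75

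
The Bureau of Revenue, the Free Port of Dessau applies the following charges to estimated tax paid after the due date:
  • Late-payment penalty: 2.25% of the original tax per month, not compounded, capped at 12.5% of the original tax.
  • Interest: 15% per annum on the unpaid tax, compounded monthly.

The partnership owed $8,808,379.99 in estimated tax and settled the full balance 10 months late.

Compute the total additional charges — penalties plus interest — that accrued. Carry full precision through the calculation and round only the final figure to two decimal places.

Penalty (uncapped): 10 × 2.25% × $8,808,379.99 = $1,981,885.50…; cap = 12.5% × $8,808,379.99 = $1,101,047.50… → penalty = $1,101,047.50…
Interest (15%/yr ÷ 12 = 1.25%/month): $8,808,379.99 × ((1 + 0.0125)^10 − 1) = $1,165,091.7293…
Penalties + interest = $1,101,047.4988… + $1,165,091.7293… = $2,266,139.23

$2,266,139.23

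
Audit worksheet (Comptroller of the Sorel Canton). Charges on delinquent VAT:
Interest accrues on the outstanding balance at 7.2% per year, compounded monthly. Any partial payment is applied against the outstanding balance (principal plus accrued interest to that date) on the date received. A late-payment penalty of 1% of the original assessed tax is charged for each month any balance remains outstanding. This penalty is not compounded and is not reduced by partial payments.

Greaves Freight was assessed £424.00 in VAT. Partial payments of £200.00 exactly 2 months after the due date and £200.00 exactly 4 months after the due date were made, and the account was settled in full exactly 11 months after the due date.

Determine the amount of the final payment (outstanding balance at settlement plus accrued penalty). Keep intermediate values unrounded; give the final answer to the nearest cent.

Monthly rate = 7.2% ÷ 12 = 0.6%
Balance at month 2: £424.0000 × (1 + 0.006)^2 = £429.1033…
After £200.00 payment: £429.1033… − £200.00 = £229.1033…
Balance at month 4: £229.1033… × (1 + 0.006)^2 = £231.8608…
After £200.00 payment: £231.8608… − £200.00 = £31.8608…
Balance at month 11: £31.8608… × (1 + 0.006)^7 = £33.2232…
Penalty: 11 × 1% × £424.00 = £46.64
Final settlement = outstanding balance + penalty = £33.2232… + £46.64 = £79.86

£79.86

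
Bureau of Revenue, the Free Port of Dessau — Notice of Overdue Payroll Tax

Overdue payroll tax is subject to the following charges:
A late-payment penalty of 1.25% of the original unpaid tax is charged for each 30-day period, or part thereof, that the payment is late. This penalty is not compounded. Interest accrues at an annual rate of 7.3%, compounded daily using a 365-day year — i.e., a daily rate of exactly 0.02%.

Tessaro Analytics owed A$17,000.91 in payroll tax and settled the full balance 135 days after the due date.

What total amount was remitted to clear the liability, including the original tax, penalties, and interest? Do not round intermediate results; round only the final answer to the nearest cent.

A$18,528.70

Penalty periods: ⌈135/30⌉ = 5; penalty = 5 × 1.25% × A$17,000.91 = A$1,062.56…
Interest: A$17,000.91 × ((1 + 0.0002)^135 − 1) = A$17,000.91 × 0.02736503… = A$465.2304…
Total = A$17,000.91 + A$1,062.5569… + A$465.2304… = A$18,528.70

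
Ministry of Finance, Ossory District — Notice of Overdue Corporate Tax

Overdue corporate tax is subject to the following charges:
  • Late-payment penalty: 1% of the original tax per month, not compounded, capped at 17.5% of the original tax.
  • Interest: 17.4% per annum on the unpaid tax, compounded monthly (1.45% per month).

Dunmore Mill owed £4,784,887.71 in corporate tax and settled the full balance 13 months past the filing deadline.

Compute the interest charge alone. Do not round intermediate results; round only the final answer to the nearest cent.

£984,748.33

Interest: £4,784,887.71 × ((1 + 0.0145)^13 − 1) = £4,784,887.71 × 0.2058039… = £984,748.3340…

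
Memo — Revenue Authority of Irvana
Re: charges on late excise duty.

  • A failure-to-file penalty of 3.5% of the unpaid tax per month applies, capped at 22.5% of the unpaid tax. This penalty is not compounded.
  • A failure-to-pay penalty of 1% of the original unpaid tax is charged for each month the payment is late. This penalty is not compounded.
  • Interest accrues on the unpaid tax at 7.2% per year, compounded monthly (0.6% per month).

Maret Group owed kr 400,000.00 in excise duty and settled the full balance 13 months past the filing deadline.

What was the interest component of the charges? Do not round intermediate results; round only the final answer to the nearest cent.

Interest: kr 400,000.00 × ((1 + 0.006)^13 − 1) = kr 400,000.00 × 0.0808707… = kr 32,348.2851…

kr 32,348.29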